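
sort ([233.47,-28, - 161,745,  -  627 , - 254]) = [ - 627, - 254, - 161, - 28,233.47 , 745]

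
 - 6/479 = -1 + 473/479 = - 0.01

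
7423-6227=1196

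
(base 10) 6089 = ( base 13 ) 2A05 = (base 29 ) 76S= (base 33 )5JH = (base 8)13711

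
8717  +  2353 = 11070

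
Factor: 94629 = 3^1*31543^1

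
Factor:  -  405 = -3^4*5^1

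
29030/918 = 31 + 286/459 = 31.62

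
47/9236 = 47/9236= 0.01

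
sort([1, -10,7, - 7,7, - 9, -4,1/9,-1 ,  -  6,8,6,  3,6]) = [ - 10,-9,- 7, - 6,-4, - 1,1/9, 1, 3, 6,6, 7, 7,8]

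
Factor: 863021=241^1*3581^1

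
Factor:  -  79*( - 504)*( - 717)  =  -2^3*3^3*7^1*79^1*239^1 =- 28548072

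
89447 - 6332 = 83115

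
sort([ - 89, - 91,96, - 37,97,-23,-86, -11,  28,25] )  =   [-91, - 89 ,- 86 , - 37 , - 23, - 11, 25,28,96, 97 ] 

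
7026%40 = 26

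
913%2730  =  913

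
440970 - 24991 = 415979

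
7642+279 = 7921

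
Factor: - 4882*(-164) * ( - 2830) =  -2^4*5^1*41^1*283^1*2441^1 = -  2265833840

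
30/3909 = 10/1303 = 0.01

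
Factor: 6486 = 2^1*3^1 * 23^1 * 47^1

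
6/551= 6/551 = 0.01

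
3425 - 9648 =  - 6223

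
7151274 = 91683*78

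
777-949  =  - 172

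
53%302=53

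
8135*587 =4775245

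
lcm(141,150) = 7050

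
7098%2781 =1536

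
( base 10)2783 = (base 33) 2IB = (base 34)2DT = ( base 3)10211002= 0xadf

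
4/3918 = 2/1959 = 0.00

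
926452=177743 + 748709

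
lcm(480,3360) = 3360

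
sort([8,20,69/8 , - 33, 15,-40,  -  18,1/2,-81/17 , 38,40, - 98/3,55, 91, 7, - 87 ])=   [ - 87,- 40,-33, - 98/3,- 18, - 81/17,1/2,7,8  ,  69/8,15, 20,  38,40,55, 91 ] 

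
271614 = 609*446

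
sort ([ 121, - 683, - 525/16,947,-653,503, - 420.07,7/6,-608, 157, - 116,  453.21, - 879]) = [ - 879, - 683,-653,-608, - 420.07, - 116 ,-525/16, 7/6, 121,157,453.21, 503, 947 ]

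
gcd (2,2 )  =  2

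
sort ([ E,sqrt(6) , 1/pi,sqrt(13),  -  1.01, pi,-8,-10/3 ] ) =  [ - 8,- 10/3 , - 1.01 , 1/pi, sqrt( 6),E,pi,  sqrt( 13 )]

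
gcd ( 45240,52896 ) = 696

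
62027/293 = 211 + 204/293  =  211.70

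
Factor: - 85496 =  - 2^3*10687^1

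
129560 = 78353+51207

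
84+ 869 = 953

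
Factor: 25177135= 5^1 * 5035427^1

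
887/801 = 1 + 86/801= 1.11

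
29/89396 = 29/89396= 0.00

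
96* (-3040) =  - 291840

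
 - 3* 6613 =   -  19839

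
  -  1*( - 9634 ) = 9634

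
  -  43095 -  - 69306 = 26211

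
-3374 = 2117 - 5491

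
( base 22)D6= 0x124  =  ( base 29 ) A2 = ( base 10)292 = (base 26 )b6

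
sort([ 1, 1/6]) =[ 1/6, 1 ] 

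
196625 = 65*3025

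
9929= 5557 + 4372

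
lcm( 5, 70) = 70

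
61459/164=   374 + 3/4 = 374.75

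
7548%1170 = 528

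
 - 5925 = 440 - 6365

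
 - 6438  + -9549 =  - 15987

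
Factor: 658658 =2^1*7^2*11^1*13^1 * 47^1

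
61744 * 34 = 2099296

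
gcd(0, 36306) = 36306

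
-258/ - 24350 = 129/12175  =  0.01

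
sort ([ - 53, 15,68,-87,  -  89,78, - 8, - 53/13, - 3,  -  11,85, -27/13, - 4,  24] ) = [-89 ,  -  87,  -  53, - 11, - 8,-53/13,-4, - 3,-27/13, 15,24,68, 78,85] 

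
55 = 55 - 0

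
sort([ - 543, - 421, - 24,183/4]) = [ - 543,-421, - 24, 183/4] 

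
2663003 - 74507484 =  - 71844481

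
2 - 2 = 0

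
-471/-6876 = 157/2292=0.07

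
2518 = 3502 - 984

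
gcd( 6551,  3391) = 1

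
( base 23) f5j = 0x1F85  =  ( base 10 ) 8069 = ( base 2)1111110000101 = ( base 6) 101205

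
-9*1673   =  -15057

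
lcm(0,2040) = 0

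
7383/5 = 1476+3/5=1476.60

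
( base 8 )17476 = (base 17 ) 1ab8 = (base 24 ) dl6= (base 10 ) 7998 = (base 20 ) jji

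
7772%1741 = 808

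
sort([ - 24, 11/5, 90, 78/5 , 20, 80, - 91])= [ - 91, - 24, 11/5, 78/5 , 20,80, 90]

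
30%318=30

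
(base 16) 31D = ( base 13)494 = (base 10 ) 797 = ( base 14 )40D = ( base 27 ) 12E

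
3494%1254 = 986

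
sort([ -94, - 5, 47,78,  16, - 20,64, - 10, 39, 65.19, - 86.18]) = [ - 94 , - 86.18, - 20, - 10, - 5, 16,39,  47,64, 65.19,78]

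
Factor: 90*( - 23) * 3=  - 6210 = - 2^1*3^3*5^1*23^1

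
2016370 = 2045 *986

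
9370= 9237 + 133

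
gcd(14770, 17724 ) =2954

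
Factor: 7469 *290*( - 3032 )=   -  2^4*5^1*7^1*11^1*29^1 * 97^1*379^1 = - 6567342320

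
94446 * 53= 5005638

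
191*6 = 1146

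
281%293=281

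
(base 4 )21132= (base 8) 1136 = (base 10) 606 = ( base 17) 21B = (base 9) 743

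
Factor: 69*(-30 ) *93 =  -192510 = - 2^1 * 3^3 *5^1 * 23^1 *31^1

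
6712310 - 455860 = 6256450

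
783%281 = 221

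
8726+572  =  9298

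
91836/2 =45918 = 45918.00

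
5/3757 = 5/3757 = 0.00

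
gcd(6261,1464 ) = 3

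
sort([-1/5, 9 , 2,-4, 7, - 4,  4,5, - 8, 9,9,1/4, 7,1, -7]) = [ - 8 , - 7, - 4,  -  4,  -  1/5,1/4,  1,2,4,5,7,7, 9  ,  9, 9]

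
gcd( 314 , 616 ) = 2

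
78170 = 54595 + 23575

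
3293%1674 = 1619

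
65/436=65/436 =0.15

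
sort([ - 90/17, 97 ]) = [-90/17,  97]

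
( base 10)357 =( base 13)216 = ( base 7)1020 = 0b101100101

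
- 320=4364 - 4684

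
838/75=838/75 = 11.17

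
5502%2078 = 1346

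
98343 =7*14049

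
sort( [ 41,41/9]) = [41/9 , 41 ]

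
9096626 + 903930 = 10000556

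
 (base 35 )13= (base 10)38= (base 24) 1e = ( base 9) 42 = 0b100110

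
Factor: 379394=2^1 * 189697^1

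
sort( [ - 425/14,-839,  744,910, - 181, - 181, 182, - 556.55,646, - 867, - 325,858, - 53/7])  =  [ - 867, - 839, - 556.55, - 325,- 181 , - 181, - 425/14,  -  53/7, 182,646,744 , 858,910]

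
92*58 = 5336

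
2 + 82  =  84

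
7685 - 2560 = 5125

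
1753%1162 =591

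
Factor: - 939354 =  - 2^1 * 3^1*13^1*12043^1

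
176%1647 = 176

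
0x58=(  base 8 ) 130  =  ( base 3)10021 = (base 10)88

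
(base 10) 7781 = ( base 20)j91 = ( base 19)12aa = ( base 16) 1e65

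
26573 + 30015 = 56588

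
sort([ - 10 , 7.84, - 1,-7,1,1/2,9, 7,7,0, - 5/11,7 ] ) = [-10, - 7 , - 1,-5/11,  0,  1/2,1,7,7,7, 7.84,9 ]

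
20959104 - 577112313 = - 556153209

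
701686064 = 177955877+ 523730187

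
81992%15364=5172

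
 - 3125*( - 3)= 9375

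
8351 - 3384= 4967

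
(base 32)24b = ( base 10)2187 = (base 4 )202023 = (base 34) 1UB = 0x88B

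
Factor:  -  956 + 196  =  -2^3*5^1*19^1  =  -760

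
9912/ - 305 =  - 9912/305 = - 32.50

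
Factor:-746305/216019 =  - 5^1 * 7^1 * 17^ ( - 1) *97^( - 1) * 131^( - 1)*21323^1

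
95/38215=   19/7643 = 0.00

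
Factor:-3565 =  - 5^1*23^1*31^1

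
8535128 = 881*9688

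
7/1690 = 7/1690  =  0.00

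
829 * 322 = 266938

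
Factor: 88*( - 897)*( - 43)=3394248 = 2^3*3^1*11^1 * 13^1 * 23^1*43^1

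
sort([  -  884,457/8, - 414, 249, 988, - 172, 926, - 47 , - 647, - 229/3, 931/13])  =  [ - 884,  -  647  ,- 414, - 172, - 229/3, - 47,457/8, 931/13, 249 , 926, 988 ]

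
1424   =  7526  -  6102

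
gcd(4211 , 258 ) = 1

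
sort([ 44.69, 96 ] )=[ 44.69,  96 ]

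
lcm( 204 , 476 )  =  1428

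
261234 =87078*3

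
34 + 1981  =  2015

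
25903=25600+303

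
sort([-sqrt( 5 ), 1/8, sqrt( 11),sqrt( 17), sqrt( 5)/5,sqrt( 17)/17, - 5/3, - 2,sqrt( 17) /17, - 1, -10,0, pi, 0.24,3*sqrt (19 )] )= [-10 ,-sqrt( 5),-2,  -  5/3,-1, 0,1/8, 0.24, sqrt( 17)/17 , sqrt( 17 ) /17, sqrt(5)/5, pi , sqrt (11), sqrt( 17),3*sqrt( 19) ] 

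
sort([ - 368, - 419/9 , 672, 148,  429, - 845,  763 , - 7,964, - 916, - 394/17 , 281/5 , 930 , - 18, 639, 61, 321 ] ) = [ - 916, - 845, - 368,-419/9,  -  394/17, - 18, - 7, 281/5,61, 148,321,429 , 639, 672, 763, 930, 964]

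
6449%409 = 314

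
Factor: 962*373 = 358826 = 2^1*13^1*37^1*373^1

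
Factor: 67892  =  2^2*11^1*1543^1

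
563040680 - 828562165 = - 265521485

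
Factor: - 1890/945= -2 = - 2^1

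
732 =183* 4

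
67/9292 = 67/9292 = 0.01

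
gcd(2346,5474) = 782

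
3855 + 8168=12023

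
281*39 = 10959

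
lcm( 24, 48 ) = 48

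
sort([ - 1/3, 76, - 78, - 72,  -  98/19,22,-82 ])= [  -  82,-78 , - 72,-98/19, - 1/3,22,76]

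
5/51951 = 5/51951=0.00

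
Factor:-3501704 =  - 2^3*23^1*19031^1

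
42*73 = 3066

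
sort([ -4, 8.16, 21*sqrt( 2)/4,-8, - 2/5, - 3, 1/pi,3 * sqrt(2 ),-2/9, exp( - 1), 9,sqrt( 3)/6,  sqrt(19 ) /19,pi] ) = [ - 8,-4 , - 3,-2/5,- 2/9,sqrt(19)/19, sqrt (3 ) /6, 1/pi,exp(-1), pi, 3 * sqrt(2 ) , 21 * sqrt( 2 ) /4, 8.16, 9] 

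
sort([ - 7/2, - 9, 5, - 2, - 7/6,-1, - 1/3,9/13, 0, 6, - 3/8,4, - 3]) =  [ - 9,  -  7/2 , - 3, - 2, - 7/6, - 1,-3/8, - 1/3,0,9/13,4,5,6]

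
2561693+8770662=11332355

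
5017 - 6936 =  - 1919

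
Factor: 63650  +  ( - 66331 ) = -7^1*383^1 = - 2681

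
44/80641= 4/7331=0.00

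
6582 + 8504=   15086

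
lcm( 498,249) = 498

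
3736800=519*7200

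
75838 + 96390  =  172228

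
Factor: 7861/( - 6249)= -3^( - 1)*7^1  *  1123^1*2083^( - 1 )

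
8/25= 8/25=0.32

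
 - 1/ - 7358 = 1/7358 = 0.00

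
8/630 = 4/315 = 0.01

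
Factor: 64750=2^1*5^3*7^1*37^1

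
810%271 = 268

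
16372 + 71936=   88308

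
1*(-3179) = -3179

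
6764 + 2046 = 8810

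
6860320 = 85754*80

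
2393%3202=2393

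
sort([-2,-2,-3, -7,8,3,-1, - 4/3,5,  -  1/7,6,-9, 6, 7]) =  [-9, - 7,-3, - 2 ,- 2 , -4/3, - 1,-1/7,3,5, 6, 6, 7, 8 ]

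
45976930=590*77927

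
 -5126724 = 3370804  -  8497528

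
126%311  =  126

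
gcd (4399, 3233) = 53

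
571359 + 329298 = 900657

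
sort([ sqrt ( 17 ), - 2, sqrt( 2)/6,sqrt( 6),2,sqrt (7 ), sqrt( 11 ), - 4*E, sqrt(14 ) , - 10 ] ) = [ - 4*E, - 10,-2, sqrt( 2)/6,  2, sqrt ( 6 ) , sqrt( 7),sqrt(11), sqrt(14) , sqrt( 17)]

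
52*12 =624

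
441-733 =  - 292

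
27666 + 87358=115024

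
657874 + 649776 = 1307650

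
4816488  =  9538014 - 4721526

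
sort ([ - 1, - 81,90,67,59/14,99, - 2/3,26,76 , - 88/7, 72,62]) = [ - 81, - 88/7, - 1, - 2/3, 59/14,26, 62, 67, 72, 76,  90, 99 ] 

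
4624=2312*2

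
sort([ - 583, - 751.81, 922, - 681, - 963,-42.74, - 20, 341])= [ - 963 , -751.81, - 681,  -  583,-42.74, - 20, 341, 922]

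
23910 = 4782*5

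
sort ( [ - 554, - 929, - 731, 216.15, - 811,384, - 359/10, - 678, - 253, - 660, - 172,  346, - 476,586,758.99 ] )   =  [-929, - 811,  -  731, -678 , - 660, - 554, - 476, - 253,  -  172 , - 359/10,  216.15,346,384, 586,758.99 ] 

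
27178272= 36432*746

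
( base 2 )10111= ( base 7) 32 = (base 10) 23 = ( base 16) 17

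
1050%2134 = 1050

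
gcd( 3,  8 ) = 1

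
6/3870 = 1/645 = 0.00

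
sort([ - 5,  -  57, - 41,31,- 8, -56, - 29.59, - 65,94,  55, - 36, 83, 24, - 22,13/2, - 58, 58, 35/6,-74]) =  [-74 , - 65, - 58, - 57,  -  56, - 41, - 36, - 29.59, - 22 , - 8, - 5, 35/6, 13/2, 24,31, 55, 58, 83,94]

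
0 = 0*13933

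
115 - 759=- 644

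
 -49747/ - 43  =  1156 + 39/43= 1156.91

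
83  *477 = 39591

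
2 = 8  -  6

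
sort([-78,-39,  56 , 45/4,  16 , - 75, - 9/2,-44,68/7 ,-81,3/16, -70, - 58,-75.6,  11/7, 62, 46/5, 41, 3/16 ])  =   [ -81,-78, - 75.6, - 75,-70,-58,  -  44, - 39, - 9/2, 3/16,3/16, 11/7,46/5, 68/7,45/4, 16,41,56,62]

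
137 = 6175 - 6038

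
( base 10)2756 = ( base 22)5f6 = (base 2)101011000100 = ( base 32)2m4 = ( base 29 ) 381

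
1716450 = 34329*50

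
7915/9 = 879 + 4/9 =879.44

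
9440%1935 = 1700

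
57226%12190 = 8466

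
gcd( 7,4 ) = 1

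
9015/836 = 10 + 655/836 = 10.78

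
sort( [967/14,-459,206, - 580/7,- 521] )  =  [  -  521,- 459, - 580/7,967/14,206 ]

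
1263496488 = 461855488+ 801641000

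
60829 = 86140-25311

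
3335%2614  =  721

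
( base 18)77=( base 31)49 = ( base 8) 205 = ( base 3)11221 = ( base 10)133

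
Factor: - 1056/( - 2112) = 1/2=2^(-1)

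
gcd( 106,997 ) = 1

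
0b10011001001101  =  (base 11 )7404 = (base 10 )9805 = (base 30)AQP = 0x264d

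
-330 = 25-355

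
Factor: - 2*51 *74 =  - 2^2*3^1*17^1*37^1  =  - 7548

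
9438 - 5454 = 3984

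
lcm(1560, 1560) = 1560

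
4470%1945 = 580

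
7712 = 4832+2880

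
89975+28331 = 118306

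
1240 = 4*310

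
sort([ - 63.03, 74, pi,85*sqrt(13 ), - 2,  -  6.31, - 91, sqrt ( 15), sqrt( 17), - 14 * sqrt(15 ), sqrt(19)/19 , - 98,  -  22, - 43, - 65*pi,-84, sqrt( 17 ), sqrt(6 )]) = [ - 65*pi, - 98 , - 91, - 84, - 63.03, - 14 * sqrt (15), - 43, - 22, - 6.31, - 2, sqrt(19 ) /19, sqrt(6 ), pi, sqrt ( 15 ),sqrt( 17 ),sqrt(17 ),  74, 85*sqrt( 13)] 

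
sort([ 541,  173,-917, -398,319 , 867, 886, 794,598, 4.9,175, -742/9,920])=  [ - 917, -398, - 742/9, 4.9, 173, 175,319,  541,598,794, 867,886,920 ]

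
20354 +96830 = 117184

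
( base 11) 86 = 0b1011110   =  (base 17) 59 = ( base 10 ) 94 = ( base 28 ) 3a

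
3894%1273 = 75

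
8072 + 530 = 8602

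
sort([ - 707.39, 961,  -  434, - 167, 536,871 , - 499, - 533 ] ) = [ - 707.39, -533, - 499,  -  434, - 167, 536,871,961 ] 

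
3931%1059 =754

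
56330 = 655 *86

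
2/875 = 2/875=0.00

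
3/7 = 3/7 = 0.43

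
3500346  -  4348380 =-848034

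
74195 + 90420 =164615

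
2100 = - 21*( - 100)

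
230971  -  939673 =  - 708702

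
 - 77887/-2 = 38943 + 1/2 = 38943.50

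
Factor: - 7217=- 7^1*1031^1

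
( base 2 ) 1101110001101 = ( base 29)8b6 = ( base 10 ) 7053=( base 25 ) b73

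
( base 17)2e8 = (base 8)1470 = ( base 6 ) 3452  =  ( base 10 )824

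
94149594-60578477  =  33571117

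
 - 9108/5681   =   - 2 + 98/247 = -1.60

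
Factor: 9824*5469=2^5*3^1*307^1*1823^1=53727456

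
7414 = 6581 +833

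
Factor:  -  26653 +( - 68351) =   -  95004= - 2^2 * 3^2*7^1 * 13^1*  29^1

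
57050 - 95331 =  -38281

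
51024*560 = 28573440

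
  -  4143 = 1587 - 5730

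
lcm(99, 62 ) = 6138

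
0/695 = 0=0.00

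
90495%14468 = 3687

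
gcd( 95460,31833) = 3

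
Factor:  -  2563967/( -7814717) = 7^1*29^( - 1 ) * 157^1*2333^1*269473^( - 1)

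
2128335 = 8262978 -6134643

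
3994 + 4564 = 8558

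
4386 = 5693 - 1307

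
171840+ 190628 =362468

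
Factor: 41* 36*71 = 2^2*3^2 * 41^1*71^1 = 104796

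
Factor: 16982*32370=549707340=2^2*3^1*5^1 *7^1 * 13^1*83^1 * 1213^1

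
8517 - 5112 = 3405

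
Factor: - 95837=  - 7^1 * 13691^1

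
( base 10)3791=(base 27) 55b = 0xECF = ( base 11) 2937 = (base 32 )3mf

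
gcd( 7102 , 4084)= 2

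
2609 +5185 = 7794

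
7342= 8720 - 1378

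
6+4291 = 4297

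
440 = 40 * 11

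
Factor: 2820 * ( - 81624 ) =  - 230179680 = - 2^5  *  3^2*5^1*19^1*47^1*179^1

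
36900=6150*6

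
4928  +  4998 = 9926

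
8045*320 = 2574400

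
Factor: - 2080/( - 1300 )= 8/5 = 2^3 * 5^( - 1) 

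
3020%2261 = 759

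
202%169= 33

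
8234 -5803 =2431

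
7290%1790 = 130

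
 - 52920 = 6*( - 8820) 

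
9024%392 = 8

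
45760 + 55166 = 100926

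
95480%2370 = 680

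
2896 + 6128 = 9024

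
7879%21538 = 7879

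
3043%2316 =727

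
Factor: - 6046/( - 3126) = 3^( - 1 )*521^( - 1)*3023^1 =3023/1563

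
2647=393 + 2254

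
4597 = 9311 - 4714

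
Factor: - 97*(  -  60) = 2^2*3^1*5^1*97^1 =5820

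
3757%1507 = 743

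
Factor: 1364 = 2^2*11^1*31^1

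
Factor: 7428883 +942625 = 2^2*1367^1* 1531^1 =8371508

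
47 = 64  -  17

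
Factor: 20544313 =17^1* 23^1*52543^1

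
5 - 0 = 5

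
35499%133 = 121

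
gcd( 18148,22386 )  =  26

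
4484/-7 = -4484/7 = -640.57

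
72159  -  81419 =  - 9260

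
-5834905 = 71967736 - 77802641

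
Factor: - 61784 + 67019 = 5235 =3^1 * 5^1* 349^1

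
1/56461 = 1/56461 = 0.00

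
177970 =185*962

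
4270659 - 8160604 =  - 3889945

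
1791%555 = 126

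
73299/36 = 2036+1/12 =2036.08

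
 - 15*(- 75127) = 1126905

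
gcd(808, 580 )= 4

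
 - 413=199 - 612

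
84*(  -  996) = -83664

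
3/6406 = 3/6406 = 0.00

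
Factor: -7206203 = - 7206203^1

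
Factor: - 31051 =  - 31051^1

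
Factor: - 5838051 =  - 3^1*1946017^1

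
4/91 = 4/91 = 0.04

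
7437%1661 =793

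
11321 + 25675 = 36996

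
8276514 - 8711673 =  - 435159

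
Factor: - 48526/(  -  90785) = 2^1*5^( - 1)*19^1*67^ ( - 1 )*271^( - 1)*1277^1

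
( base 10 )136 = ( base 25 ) 5b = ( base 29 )4K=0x88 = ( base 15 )91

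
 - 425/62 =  - 7 + 9/62 = - 6.85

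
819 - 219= 600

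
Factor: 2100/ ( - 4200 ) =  - 2^( - 1 ) = -  1/2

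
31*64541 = 2000771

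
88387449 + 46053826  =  134441275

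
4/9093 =4/9093 = 0.00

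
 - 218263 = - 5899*37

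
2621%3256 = 2621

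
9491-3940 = 5551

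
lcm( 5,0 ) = 0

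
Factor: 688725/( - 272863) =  - 3^2 * 5^2*3061^1* 272863^( - 1)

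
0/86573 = 0  =  0.00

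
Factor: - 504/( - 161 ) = 2^3*3^2*23^( - 1 ) = 72/23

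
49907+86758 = 136665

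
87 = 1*87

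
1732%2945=1732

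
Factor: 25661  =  67^1*383^1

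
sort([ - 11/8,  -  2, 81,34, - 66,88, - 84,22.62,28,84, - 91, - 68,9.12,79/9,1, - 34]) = [ - 91, - 84, - 68,- 66,-34,- 2, - 11/8, 1,79/9, 9.12,22.62, 28,34,81, 84,88]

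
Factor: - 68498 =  - 2^1*29^1*1181^1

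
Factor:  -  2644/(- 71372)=661/17843 = 7^(-1)*661^1*2549^( - 1)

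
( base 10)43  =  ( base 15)2D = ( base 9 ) 47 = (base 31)1C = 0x2B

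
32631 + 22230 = 54861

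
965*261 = 251865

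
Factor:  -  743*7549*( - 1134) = 6360500538= 2^1* 3^4*7^1* 743^1 * 7549^1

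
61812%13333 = 8480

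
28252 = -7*(-4036)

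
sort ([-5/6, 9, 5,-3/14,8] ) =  [ - 5/6, - 3/14, 5,  8,9 ] 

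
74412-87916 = - 13504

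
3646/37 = 98 + 20/37 = 98.54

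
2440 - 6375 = -3935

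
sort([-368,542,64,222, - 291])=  [ - 368, - 291,64, 222,542 ] 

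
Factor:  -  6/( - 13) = 2^1*3^1*13^( - 1)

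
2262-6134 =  - 3872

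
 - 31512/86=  - 15756/43 =- 366.42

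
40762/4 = 10190  +  1/2=   10190.50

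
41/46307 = 41/46307 = 0.00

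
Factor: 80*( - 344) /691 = -2^7 *5^1 * 43^1*691^( - 1)  =  -27520/691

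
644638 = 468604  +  176034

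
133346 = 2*66673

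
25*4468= 111700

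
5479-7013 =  - 1534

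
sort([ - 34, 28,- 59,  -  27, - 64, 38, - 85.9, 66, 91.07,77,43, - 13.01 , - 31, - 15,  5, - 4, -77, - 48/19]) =[ - 85.9, - 77,-64,  -  59, - 34, - 31, - 27, - 15, - 13.01, - 4,-48/19,5, 28, 38, 43, 66,  77, 91.07 ] 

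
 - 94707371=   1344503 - 96051874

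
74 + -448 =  - 374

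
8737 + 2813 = 11550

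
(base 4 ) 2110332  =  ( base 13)4455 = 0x253e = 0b10010100111110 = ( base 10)9534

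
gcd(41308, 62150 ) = 2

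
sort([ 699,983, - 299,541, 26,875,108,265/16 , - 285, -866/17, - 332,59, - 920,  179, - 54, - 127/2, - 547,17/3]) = [ - 920 , - 547, - 332, - 299, - 285, - 127/2, - 54,-866/17, 17/3,265/16,26,59,  108,179,541,699 , 875,983 ]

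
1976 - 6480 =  - 4504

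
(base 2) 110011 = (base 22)27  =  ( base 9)56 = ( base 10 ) 51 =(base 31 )1K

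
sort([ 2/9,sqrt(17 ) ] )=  [2/9, sqrt(17 ) ]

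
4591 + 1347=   5938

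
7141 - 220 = 6921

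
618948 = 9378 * 66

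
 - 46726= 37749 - 84475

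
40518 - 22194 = 18324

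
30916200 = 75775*408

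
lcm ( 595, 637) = 54145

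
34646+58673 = 93319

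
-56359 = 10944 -67303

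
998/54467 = 998/54467 = 0.02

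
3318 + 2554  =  5872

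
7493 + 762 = 8255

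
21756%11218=10538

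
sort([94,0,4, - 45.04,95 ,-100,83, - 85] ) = [ - 100,-85, - 45.04,0, 4, 83,94, 95]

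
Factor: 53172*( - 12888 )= -685280736=-2^5*3^4*7^1*179^1*211^1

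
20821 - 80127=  - 59306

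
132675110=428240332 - 295565222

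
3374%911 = 641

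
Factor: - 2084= - 2^2*521^1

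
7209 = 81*89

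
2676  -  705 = 1971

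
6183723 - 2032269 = 4151454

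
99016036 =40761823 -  - 58254213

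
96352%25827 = 18871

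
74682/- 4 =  - 18671 + 1/2 = -18670.50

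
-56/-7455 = 8/1065 = 0.01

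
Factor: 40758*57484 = 2^3*3^1*7^1 * 2053^1*6793^1 = 2342932872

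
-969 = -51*19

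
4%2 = 0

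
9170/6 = 1528 + 1/3 =1528.33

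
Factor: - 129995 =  - 5^1 * 25999^1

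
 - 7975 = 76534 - 84509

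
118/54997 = 118/54997 = 0.00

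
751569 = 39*19271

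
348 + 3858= 4206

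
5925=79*75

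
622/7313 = 622/7313 = 0.09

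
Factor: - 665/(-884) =2^(-2 )*5^1*7^1*13^( - 1 )*17^ ( - 1)* 19^1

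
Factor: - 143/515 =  - 5^( - 1)*11^1*13^1*103^(  -  1) 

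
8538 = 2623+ 5915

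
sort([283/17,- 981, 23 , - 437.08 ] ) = [  -  981,-437.08, 283/17,23] 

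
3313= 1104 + 2209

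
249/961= 249/961=0.26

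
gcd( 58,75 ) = 1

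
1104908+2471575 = 3576483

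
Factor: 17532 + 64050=81582 = 2^1 * 3^1*13597^1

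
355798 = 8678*41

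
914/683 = 914/683= 1.34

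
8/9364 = 2/2341 = 0.00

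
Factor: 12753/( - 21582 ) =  - 13/22 = - 2^( - 1)*11^( - 1 )*13^1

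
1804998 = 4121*438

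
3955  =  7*565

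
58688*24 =1408512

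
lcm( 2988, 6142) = 110556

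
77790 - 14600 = 63190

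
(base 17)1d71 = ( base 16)2256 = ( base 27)C1F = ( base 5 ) 240130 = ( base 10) 8790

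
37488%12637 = 12214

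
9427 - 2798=6629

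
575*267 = 153525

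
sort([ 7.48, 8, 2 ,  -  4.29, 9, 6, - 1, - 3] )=[  -  4.29, - 3, -1, 2,6, 7.48,8, 9] 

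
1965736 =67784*29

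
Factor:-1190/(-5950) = 5^( - 1 ) = 1/5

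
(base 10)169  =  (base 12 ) 121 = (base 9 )207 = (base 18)97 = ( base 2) 10101001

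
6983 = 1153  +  5830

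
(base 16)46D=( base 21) 2bk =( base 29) 1A2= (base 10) 1133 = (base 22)27b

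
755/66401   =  755/66401  =  0.01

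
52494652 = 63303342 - 10808690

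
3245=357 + 2888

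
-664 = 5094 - 5758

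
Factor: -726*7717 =- 2^1*3^1 * 11^2*7717^1 = - 5602542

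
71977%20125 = 11602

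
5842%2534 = 774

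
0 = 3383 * 0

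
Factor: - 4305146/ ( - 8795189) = 2^1*13^( - 1 )*59^( - 1)* 421^1*5113^1 * 11467^(  -  1) 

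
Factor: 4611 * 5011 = 23105721 = 3^1*29^1 * 53^1*5011^1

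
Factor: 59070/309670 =3^1*11^1*173^(- 1) =33/173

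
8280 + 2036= 10316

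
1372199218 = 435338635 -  -936860583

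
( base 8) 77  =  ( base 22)2j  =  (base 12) 53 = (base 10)63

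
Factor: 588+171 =759 = 3^1 * 11^1 * 23^1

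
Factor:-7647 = - 3^1*2549^1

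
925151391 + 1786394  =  926937785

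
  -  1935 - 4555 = - 6490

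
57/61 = 57/61 = 0.93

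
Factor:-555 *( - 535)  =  296925= 3^1*5^2*37^1 * 107^1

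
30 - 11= 19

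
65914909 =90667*727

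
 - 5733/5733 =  - 1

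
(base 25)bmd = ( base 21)GI4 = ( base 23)e19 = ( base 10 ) 7438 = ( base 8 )16416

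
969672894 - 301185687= 668487207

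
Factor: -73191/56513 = -3^1 * 787^1 * 1823^ ( - 1 ) = - 2361/1823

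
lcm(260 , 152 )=9880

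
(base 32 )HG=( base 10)560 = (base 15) 275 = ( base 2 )1000110000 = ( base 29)J9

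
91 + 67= 158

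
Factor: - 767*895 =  - 5^1*13^1*59^1* 179^1=- 686465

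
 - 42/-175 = 6/25 = 0.24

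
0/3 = 0 =0.00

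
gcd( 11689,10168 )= 1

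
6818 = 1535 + 5283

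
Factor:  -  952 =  - 2^3*7^1*17^1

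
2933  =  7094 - 4161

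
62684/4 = 15671 = 15671.00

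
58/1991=58/1991 = 0.03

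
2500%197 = 136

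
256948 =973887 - 716939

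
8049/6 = 1341+1/2 = 1341.50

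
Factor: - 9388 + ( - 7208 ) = - 16596 = - 2^2*3^2*461^1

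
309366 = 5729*54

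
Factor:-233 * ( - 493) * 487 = 17^1*29^1*233^1 * 487^1 = 55941203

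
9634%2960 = 754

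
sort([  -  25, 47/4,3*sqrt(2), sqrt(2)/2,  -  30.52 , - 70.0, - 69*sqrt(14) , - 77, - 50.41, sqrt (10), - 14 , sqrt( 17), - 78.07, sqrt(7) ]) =[ - 69*sqrt ( 14), - 78.07, - 77 , - 70.0, - 50.41, -30.52, - 25,-14,sqrt( 2)/2, sqrt( 7), sqrt ( 10), sqrt (17), 3*sqrt ( 2),47/4] 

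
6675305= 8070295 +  - 1394990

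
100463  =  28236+72227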